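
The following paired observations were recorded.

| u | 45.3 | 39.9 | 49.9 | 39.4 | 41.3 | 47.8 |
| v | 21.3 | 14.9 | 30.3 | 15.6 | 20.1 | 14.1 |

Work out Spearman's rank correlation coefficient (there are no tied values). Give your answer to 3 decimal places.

Rank u: 4, 2, 6, 1, 3, 5
Rank v: 5, 2, 6, 3, 4, 1
d = rank(u) − rank(v): -1, 0, 0, -2, -1, 4; Σd² = 22
ρ = 1 − 6Σd² / [n(n²−1)] = 1 − 6×22 / (6×35) = 1 − 132/210 ≈ 0.371

0.371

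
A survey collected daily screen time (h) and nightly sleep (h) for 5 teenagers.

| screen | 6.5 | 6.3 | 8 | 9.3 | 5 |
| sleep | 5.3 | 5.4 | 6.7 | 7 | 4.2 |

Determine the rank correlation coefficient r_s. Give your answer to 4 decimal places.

Rank screen: 3, 2, 4, 5, 1
Rank sleep: 2, 3, 4, 5, 1
d = rank(screen) − rank(sleep): 1, -1, 0, 0, 0; Σd² = 2
ρ = 1 − 6Σd² / [n(n²−1)] = 1 − 6×2 / (5×24) = 1 − 12/120 ≈ 0.9000

0.9000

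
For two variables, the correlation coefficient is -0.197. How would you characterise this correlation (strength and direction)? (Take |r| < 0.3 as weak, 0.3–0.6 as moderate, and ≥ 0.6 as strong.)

weak negative

r = -0.197 < 0 so the relationship is negative.
|r| = 0.197, which falls in the weak range.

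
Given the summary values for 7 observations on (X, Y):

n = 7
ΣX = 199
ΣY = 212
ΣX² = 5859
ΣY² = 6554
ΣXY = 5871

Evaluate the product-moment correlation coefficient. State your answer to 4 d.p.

-0.9500

r = (nΣXY − ΣXΣY) / √[(nΣX² − (ΣX)²)(nΣY² − (ΣY)²)]
Numerator: 7×5871 − 199×212 = -1091
Denominator: √[(41013 − 39601)(45878 − 44944)] = √[1412 × 934] = 1148.3937
r = -1091 / 1148.3937 ≈ -0.9500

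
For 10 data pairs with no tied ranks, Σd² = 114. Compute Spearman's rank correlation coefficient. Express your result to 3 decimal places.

ρ = 1 − 6Σd² / [n(n²−1)] = 1 − 6×114 / (10×99)
  = 1 − 684/990 = 1 − 0.6909 ≈ 0.309

0.309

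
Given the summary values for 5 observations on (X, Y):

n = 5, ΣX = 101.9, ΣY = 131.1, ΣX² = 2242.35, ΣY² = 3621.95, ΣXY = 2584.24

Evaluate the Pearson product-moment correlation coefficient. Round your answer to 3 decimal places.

r = (nΣXY − ΣXΣY) / √[(nΣX² − (ΣX)²)(nΣY² − (ΣY)²)]
Numerator: 5×2584.24 − 101.9×131.1 = -437.89
Denominator: √[(11211.75 − 10383.61)(18109.75 − 17187.21)] = √[828.14 × 922.54] = 874.0665
r = -437.89 / 874.0665 ≈ -0.501

-0.501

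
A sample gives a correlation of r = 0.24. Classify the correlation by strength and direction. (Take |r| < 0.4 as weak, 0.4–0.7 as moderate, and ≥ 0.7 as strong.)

weak positive

r = 0.24 > 0 so the relationship is positive.
|r| = 0.24, which falls in the weak range.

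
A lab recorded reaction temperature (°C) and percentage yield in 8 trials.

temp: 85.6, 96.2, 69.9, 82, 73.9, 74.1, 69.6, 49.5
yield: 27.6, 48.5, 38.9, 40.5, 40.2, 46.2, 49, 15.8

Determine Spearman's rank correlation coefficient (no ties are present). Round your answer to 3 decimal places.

Rank temp: 7, 8, 3, 6, 4, 5, 2, 1
Rank yield: 2, 7, 3, 5, 4, 6, 8, 1
d = rank(temp) − rank(yield): 5, 1, 0, 1, 0, -1, -6, 0; Σd² = 64
ρ = 1 − 6Σd² / [n(n²−1)] = 1 − 6×64 / (8×63) = 1 − 384/504 ≈ 0.238

0.238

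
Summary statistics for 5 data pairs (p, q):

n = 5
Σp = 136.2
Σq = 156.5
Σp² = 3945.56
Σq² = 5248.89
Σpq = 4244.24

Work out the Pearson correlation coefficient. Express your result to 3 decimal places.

-0.066

r = (nΣpq − ΣpΣq) / √[(nΣp² − (Σp)²)(nΣq² − (Σq)²)]
Numerator: 5×4244.24 − 136.2×156.5 = -94.1
Denominator: √[(19727.8 − 18550.44)(26244.45 − 24492.25)] = √[1177.36 × 1752.2] = 1436.3044
r = -94.1 / 1436.3044 ≈ -0.066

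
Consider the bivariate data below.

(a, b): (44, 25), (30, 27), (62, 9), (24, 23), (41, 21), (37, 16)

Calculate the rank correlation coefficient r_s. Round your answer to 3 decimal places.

Rank a: 5, 2, 6, 1, 4, 3
Rank b: 5, 6, 1, 4, 3, 2
d = rank(a) − rank(b): 0, -4, 5, -3, 1, 1; Σd² = 52
ρ = 1 − 6Σd² / [n(n²−1)] = 1 − 6×52 / (6×35) = 1 − 312/210 ≈ -0.486

-0.486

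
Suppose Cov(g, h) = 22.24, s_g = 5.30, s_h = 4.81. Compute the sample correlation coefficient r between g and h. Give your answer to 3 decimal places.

0.872

r = Cov(g,h) / (s_g · s_h) = 22.24 / (5.30 × 4.81)
  = 22.24 / 25.4930 ≈ 0.872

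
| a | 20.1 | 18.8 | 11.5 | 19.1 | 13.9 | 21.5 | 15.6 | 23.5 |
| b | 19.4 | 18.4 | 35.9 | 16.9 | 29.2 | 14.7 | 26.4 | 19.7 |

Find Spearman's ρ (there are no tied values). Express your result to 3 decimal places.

Rank a: 6, 4, 1, 5, 2, 7, 3, 8
Rank b: 4, 3, 8, 2, 7, 1, 6, 5
d = rank(a) − rank(b): 2, 1, -7, 3, -5, 6, -3, 3; Σd² = 142
ρ = 1 − 6Σd² / [n(n²−1)] = 1 − 6×142 / (8×63) = 1 − 852/504 ≈ -0.690

-0.690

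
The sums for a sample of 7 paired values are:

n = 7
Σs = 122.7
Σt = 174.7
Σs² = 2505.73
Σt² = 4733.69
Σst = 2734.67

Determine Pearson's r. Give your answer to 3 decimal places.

r = (nΣst − ΣsΣt) / √[(nΣs² − (Σs)²)(nΣt² − (Σt)²)]
Numerator: 7×2734.67 − 122.7×174.7 = -2293
Denominator: √[(17540.11 − 15055.29)(33135.83 − 30520.09)] = √[2484.82 × 2615.74] = 2549.4398
r = -2293 / 2549.4398 ≈ -0.899

-0.899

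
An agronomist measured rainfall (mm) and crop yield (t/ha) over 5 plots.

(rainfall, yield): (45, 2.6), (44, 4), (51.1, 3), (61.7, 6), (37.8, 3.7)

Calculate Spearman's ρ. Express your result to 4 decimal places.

Rank rainfall: 3, 2, 4, 5, 1
Rank yield: 1, 4, 2, 5, 3
d = rank(rainfall) − rank(yield): 2, -2, 2, 0, -2; Σd² = 16
ρ = 1 − 6Σd² / [n(n²−1)] = 1 − 6×16 / (5×24) = 1 − 96/120 ≈ 0.2000

0.2000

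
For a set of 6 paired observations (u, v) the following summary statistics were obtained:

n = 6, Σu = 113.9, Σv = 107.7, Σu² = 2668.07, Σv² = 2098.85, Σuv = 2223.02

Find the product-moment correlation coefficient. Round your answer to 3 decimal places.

0.617

r = (nΣuv − ΣuΣv) / √[(nΣu² − (Σu)²)(nΣv² − (Σv)²)]
Numerator: 6×2223.02 − 113.9×107.7 = 1071.09
Denominator: √[(16008.42 − 12973.21)(12593.1 − 11599.29)] = √[3035.21 × 993.81] = 1736.7850
r = 1071.09 / 1736.7850 ≈ 0.617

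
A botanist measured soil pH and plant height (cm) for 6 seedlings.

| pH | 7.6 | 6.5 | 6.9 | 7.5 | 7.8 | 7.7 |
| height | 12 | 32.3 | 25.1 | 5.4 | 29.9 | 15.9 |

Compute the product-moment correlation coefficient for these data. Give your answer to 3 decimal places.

n = 6, Σx = 44, Σy = 120.6, Σx² = 324, Σy² = 2993.28, Σxy = 870.49
nΣxy − ΣxΣy = 5222.94 − 5306.4 = -83.46
nΣx² − (Σx)² = 1944 − 1936 = 8; nΣy² − (Σy)² = 17959.68 − 14544.36 = 3415.32
r = -83.46 / √(8 × 3415.32) = -83.46 / 165.2954 ≈ -0.505

-0.505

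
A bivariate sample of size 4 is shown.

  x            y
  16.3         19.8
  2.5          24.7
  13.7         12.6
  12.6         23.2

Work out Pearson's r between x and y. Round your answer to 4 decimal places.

-0.5719

n = 4, Σx = 45.1, Σy = 80.3, Σx² = 618.39, Σy² = 1699.13, Σxy = 849.43
nΣxy − ΣxΣy = 3397.72 − 3621.53 = -223.81
nΣx² − (Σx)² = 2473.56 − 2034.01 = 439.55; nΣy² − (Σy)² = 6796.52 − 6448.09 = 348.43
r = -223.81 / √(439.55 × 348.43) = -223.81 / 391.3469 ≈ -0.5719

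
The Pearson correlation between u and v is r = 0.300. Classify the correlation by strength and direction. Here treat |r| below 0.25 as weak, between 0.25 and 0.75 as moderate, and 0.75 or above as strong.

r = 0.300 > 0 so the relationship is positive.
|r| = 0.300, which falls in the moderate range.

moderate positive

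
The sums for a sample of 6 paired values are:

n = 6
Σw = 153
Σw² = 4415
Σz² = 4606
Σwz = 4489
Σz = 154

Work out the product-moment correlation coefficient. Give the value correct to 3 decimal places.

0.970

r = (nΣwz − ΣwΣz) / √[(nΣw² − (Σw)²)(nΣz² − (Σz)²)]
Numerator: 6×4489 − 153×154 = 3372
Denominator: √[(26490 − 23409)(27636 − 23716)] = √[3081 × 3920] = 3475.2727
r = 3372 / 3475.2727 ≈ 0.970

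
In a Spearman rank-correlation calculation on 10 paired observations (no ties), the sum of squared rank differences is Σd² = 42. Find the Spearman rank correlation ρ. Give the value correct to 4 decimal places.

0.7455

ρ = 1 − 6Σd² / [n(n²−1)] = 1 − 6×42 / (10×99)
  = 1 − 252/990 = 1 − 0.25455 ≈ 0.7455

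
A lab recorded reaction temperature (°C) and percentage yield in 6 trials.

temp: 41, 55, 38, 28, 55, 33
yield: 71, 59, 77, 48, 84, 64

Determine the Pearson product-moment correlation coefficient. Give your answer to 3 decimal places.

0.503

n = 6, Σx = 250, Σy = 403, Σx² = 11048, Σy² = 27907, Σxy = 17158
nΣxy − ΣxΣy = 102948 − 100750 = 2198
nΣx² − (Σx)² = 66288 − 62500 = 3788; nΣy² − (Σy)² = 167442 − 162409 = 5033
r = 2198 / √(3788 × 5033) = 2198 / 4366.3490 ≈ 0.503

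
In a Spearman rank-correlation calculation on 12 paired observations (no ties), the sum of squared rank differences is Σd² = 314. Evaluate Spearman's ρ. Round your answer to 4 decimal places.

ρ = 1 − 6Σd² / [n(n²−1)] = 1 − 6×314 / (12×143)
  = 1 − 1884/1716 = 1 − 1.09790 ≈ -0.0979

-0.0979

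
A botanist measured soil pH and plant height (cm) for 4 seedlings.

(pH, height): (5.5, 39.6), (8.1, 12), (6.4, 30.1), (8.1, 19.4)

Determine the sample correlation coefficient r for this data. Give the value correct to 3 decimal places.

-0.967

n = 4, Σx = 28.1, Σy = 101.1, Σx² = 202.43, Σy² = 2994.53, Σxy = 664.78
nΣxy − ΣxΣy = 2659.12 − 2840.91 = -181.79
nΣx² − (Σx)² = 809.72 − 789.61 = 20.11; nΣy² − (Σy)² = 11978.12 − 10221.21 = 1756.91
r = -181.79 / √(20.11 × 1756.91) = -181.79 / 187.9666 ≈ -0.967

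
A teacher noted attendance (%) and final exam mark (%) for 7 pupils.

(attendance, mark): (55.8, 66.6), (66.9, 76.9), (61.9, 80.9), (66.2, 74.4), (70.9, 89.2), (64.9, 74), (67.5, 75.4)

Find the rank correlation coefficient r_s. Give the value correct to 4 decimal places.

0.6071

Rank attendance: 1, 5, 2, 4, 7, 3, 6
Rank mark: 1, 5, 6, 3, 7, 2, 4
d = rank(attendance) − rank(mark): 0, 0, -4, 1, 0, 1, 2; Σd² = 22
ρ = 1 − 6Σd² / [n(n²−1)] = 1 − 6×22 / (7×48) = 1 − 132/336 ≈ 0.6071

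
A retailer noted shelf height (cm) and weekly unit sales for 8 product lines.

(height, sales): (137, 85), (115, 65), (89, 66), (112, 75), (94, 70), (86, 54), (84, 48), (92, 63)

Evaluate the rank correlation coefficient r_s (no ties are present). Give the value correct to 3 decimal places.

0.810

Rank height: 8, 7, 3, 6, 5, 2, 1, 4
Rank sales: 8, 4, 5, 7, 6, 2, 1, 3
d = rank(height) − rank(sales): 0, 3, -2, -1, -1, 0, 0, 1; Σd² = 16
ρ = 1 − 6Σd² / [n(n²−1)] = 1 − 6×16 / (8×63) = 1 − 96/504 ≈ 0.810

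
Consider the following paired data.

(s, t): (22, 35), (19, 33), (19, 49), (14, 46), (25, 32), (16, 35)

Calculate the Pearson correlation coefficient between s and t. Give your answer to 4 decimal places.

n = 6, Σs = 115, Σt = 230, Σs² = 2283, Σt² = 9080, Σst = 4332
nΣst − ΣsΣt = 25992 − 26450 = -458
nΣs² − (Σs)² = 13698 − 13225 = 473; nΣt² − (Σt)² = 54480 − 52900 = 1580
r = -458 / √(473 × 1580) = -458 / 864.4883 ≈ -0.5298

-0.5298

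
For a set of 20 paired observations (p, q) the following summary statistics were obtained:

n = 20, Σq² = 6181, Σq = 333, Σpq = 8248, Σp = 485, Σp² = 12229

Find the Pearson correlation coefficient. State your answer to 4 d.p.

0.3166

r = (nΣpq − ΣpΣq) / √[(nΣp² − (Σp)²)(nΣq² − (Σq)²)]
Numerator: 20×8248 − 485×333 = 3455
Denominator: √[(244580 − 235225)(123620 − 110889)] = √[9355 × 12731] = 10913.2261
r = 3455 / 10913.2261 ≈ 0.3166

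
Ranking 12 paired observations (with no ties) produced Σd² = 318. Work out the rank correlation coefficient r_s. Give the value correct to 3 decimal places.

-0.112

ρ = 1 − 6Σd² / [n(n²−1)] = 1 − 6×318 / (12×143)
  = 1 − 1908/1716 = 1 − 1.1119 ≈ -0.112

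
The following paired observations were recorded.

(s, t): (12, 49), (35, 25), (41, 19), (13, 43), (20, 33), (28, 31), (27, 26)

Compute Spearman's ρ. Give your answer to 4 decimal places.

-0.9643

Rank s: 1, 6, 7, 2, 3, 5, 4
Rank t: 7, 2, 1, 6, 5, 4, 3
d = rank(s) − rank(t): -6, 4, 6, -4, -2, 1, 1; Σd² = 110
ρ = 1 − 6Σd² / [n(n²−1)] = 1 − 6×110 / (7×48) = 1 − 660/336 ≈ -0.9643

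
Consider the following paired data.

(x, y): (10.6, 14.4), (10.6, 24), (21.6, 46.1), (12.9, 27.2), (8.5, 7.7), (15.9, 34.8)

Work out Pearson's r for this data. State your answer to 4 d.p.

n = 6, Σx = 80.1, Σy = 154.2, Σx² = 1182.75, Σy² = 4918.74, Σxy = 2372.45
nΣxy − ΣxΣy = 14234.7 − 12351.42 = 1883.28
nΣx² − (Σx)² = 7096.5 − 6416.01 = 680.49; nΣy² − (Σy)² = 29512.44 − 23777.64 = 5734.8
r = 1883.28 / √(680.49 × 5734.8) = 1883.28 / 1975.4681 ≈ 0.9533

0.9533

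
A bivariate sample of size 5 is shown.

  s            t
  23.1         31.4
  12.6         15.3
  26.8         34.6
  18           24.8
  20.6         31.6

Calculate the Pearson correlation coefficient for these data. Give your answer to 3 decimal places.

n = 5, Σs = 101.1, Σt = 137.7, Σs² = 2158.97, Σt² = 4030.81, Σst = 2942.76
nΣst − ΣsΣt = 14713.8 − 13921.47 = 792.33
nΣs² − (Σs)² = 10794.85 − 10221.21 = 573.64; nΣt² − (Σt)² = 20154.05 − 18961.29 = 1192.76
r = 792.33 / √(573.64 × 1192.76) = 792.33 / 827.1728 ≈ 0.958

0.958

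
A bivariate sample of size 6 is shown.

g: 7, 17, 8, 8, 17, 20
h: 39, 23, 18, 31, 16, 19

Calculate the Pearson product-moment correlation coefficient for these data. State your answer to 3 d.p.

-0.642

n = 6, Σg = 77, Σh = 146, Σg² = 1155, Σh² = 3952, Σgh = 1708
nΣgh − ΣgΣh = 10248 − 11242 = -994
nΣg² − (Σg)² = 6930 − 5929 = 1001; nΣh² − (Σh)² = 23712 − 21316 = 2396
r = -994 / √(1001 × 2396) = -994 / 1548.6756 ≈ -0.642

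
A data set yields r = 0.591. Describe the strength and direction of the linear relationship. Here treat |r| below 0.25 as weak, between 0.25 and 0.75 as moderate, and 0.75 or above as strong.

moderate positive

r = 0.591 > 0 so the relationship is positive.
|r| = 0.591, which falls in the moderate range.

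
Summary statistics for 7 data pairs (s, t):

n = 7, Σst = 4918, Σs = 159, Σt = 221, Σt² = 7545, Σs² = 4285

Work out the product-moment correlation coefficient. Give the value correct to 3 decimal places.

r = (nΣst − ΣsΣt) / √[(nΣs² − (Σs)²)(nΣt² − (Σt)²)]
Numerator: 7×4918 − 159×221 = -713
Denominator: √[(29995 − 25281)(52815 − 48841)] = √[4714 × 3974] = 4328.2140
r = -713 / 4328.2140 ≈ -0.165

-0.165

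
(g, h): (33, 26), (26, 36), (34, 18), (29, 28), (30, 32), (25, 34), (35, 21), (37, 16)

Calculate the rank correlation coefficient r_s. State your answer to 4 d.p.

-0.9286

Rank g: 5, 2, 6, 3, 4, 1, 7, 8
Rank h: 4, 8, 2, 5, 6, 7, 3, 1
d = rank(g) − rank(h): 1, -6, 4, -2, -2, -6, 4, 7; Σd² = 162
ρ = 1 − 6Σd² / [n(n²−1)] = 1 − 6×162 / (8×63) = 1 − 972/504 ≈ -0.9286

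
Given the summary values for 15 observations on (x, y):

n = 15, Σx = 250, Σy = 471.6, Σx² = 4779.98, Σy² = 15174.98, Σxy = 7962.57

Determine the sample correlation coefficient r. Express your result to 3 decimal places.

r = (nΣxy − ΣxΣy) / √[(nΣx² − (Σx)²)(nΣy² − (Σy)²)]
Numerator: 15×7962.57 − 250×471.6 = 1538.55
Denominator: √[(71699.7 − 62500)(227624.7 − 222406.56)] = √[9199.7 × 5218.14] = 6928.5873
r = 1538.55 / 6928.5873 ≈ 0.222

0.222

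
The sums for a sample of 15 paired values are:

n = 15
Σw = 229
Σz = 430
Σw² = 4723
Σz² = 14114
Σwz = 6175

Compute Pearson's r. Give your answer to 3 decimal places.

-0.263

r = (nΣwz − ΣwΣz) / √[(nΣw² − (Σw)²)(nΣz² − (Σz)²)]
Numerator: 15×6175 − 229×430 = -5845
Denominator: √[(70845 − 52441)(211710 − 184900)] = √[18404 × 26810] = 22212.8620
r = -5845 / 22212.8620 ≈ -0.263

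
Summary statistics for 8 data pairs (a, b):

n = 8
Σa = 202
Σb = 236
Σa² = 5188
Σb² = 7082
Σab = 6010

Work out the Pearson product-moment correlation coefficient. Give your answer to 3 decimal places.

0.498

r = (nΣab − ΣaΣb) / √[(nΣa² − (Σa)²)(nΣb² − (Σb)²)]
Numerator: 8×6010 − 202×236 = 408
Denominator: √[(41504 − 40804)(56656 − 55696)] = √[700 × 960] = 819.7561
r = 408 / 819.7561 ≈ 0.498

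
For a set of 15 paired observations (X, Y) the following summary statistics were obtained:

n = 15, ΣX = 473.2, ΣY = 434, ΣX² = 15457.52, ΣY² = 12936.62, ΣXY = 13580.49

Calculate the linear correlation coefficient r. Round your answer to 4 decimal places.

r = (nΣXY − ΣXΣY) / √[(nΣX² − (ΣX)²)(nΣY² − (ΣY)²)]
Numerator: 15×13580.49 − 473.2×434 = -1661.45
Denominator: √[(231862.8 − 223918.24)(194049.3 − 188356)] = √[7944.56 × 5693.3] = 6725.3820
r = -1661.45 / 6725.3820 ≈ -0.2470

-0.2470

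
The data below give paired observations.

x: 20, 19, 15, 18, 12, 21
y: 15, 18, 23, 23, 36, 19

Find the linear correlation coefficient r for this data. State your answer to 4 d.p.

n = 6, Σx = 105, Σy = 134, Σx² = 1895, Σy² = 3264, Σxy = 2232
nΣxy − ΣxΣy = 13392 − 14070 = -678
nΣx² − (Σx)² = 11370 − 11025 = 345; nΣy² − (Σy)² = 19584 − 17956 = 1628
r = -678 / √(345 × 1628) = -678 / 749.4398 ≈ -0.9047

-0.9047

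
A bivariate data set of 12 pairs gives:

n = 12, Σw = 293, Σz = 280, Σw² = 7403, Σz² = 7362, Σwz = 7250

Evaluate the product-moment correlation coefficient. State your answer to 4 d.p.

0.9101

r = (nΣwz − ΣwΣz) / √[(nΣw² − (Σw)²)(nΣz² − (Σz)²)]
Numerator: 12×7250 − 293×280 = 4960
Denominator: √[(88836 − 85849)(88344 − 78400)] = √[2987 × 9944] = 5450.0209
r = 4960 / 5450.0209 ≈ 0.9101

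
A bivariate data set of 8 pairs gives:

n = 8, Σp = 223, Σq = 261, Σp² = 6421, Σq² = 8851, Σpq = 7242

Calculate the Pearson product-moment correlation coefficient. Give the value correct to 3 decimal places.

r = (nΣpq − ΣpΣq) / √[(nΣp² − (Σp)²)(nΣq² − (Σq)²)]
Numerator: 8×7242 − 223×261 = -267
Denominator: √[(51368 − 49729)(70808 − 68121)] = √[1639 × 2687] = 2098.5693
r = -267 / 2098.5693 ≈ -0.127

-0.127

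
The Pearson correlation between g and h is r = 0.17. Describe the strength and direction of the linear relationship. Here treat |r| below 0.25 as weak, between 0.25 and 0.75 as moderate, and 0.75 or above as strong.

weak positive

r = 0.17 > 0 so the relationship is positive.
|r| = 0.17, which falls in the weak range.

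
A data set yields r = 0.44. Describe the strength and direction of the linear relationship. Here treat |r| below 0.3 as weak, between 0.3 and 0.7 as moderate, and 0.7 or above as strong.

r = 0.44 > 0 so the relationship is positive.
|r| = 0.44, which falls in the moderate range.

moderate positive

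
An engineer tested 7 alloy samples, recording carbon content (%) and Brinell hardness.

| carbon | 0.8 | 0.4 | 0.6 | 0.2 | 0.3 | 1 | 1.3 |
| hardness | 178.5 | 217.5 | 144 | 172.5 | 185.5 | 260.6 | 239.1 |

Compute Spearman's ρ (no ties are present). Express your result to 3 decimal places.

Rank carbon: 5, 3, 4, 1, 2, 6, 7
Rank hardness: 3, 5, 1, 2, 4, 7, 6
d = rank(carbon) − rank(hardness): 2, -2, 3, -1, -2, -1, 1; Σd² = 24
ρ = 1 − 6Σd² / [n(n²−1)] = 1 − 6×24 / (7×48) = 1 − 144/336 ≈ 0.571

0.571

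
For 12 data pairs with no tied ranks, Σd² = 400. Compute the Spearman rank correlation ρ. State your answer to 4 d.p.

-0.3986

ρ = 1 − 6Σd² / [n(n²−1)] = 1 − 6×400 / (12×143)
  = 1 − 2400/1716 = 1 − 1.39860 ≈ -0.3986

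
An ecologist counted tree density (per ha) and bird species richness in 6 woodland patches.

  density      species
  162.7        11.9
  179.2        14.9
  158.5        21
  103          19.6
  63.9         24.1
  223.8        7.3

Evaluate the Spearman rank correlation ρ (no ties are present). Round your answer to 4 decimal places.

-0.8857

Rank density: 4, 5, 3, 2, 1, 6
Rank species: 2, 3, 5, 4, 6, 1
d = rank(density) − rank(species): 2, 2, -2, -2, -5, 5; Σd² = 66
ρ = 1 − 6Σd² / [n(n²−1)] = 1 − 6×66 / (6×35) = 1 − 396/210 ≈ -0.8857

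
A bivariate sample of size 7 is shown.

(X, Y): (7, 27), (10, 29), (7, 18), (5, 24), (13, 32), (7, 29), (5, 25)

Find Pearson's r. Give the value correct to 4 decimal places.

n = 7, ΣX = 54, ΣY = 184, ΣX² = 466, ΣY² = 4960, ΣXY = 1469
nΣXY − ΣXΣY = 10283 − 9936 = 347
nΣX² − (ΣX)² = 3262 − 2916 = 346; nΣY² − (ΣY)² = 34720 − 33856 = 864
r = 347 / √(346 × 864) = 347 / 546.7577 ≈ 0.6347

0.6347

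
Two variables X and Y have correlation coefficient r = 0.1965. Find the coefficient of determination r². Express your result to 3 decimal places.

r² = (0.1965)² = 0.039

0.039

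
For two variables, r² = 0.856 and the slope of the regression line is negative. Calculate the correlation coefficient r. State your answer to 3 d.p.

|r| = √0.856 = 0.925
The association is negative, so r = −0.925.

-0.925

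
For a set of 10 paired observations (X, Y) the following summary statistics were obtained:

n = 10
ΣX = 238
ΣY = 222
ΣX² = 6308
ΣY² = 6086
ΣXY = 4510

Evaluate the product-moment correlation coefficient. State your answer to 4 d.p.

-0.8963

r = (nΣXY − ΣXΣY) / √[(nΣX² − (ΣX)²)(nΣY² − (ΣY)²)]
Numerator: 10×4510 − 238×222 = -7736
Denominator: √[(63080 − 56644)(60860 − 49284)] = √[6436 × 11576] = 8631.5199
r = -7736 / 8631.5199 ≈ -0.8963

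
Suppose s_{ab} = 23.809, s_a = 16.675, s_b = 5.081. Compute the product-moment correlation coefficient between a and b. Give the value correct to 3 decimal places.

r = Cov(a,b) / (s_a · s_b) = 23.809 / (16.675 × 5.081)
  = 23.809 / 84.7257 ≈ 0.281

0.281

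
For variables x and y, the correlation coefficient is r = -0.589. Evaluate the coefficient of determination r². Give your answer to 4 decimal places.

0.3469

r² = (-0.589)² = 0.3469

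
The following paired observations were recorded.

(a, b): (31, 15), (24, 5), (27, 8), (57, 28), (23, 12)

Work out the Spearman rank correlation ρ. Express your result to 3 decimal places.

Rank a: 4, 2, 3, 5, 1
Rank b: 4, 1, 2, 5, 3
d = rank(a) − rank(b): 0, 1, 1, 0, -2; Σd² = 6
ρ = 1 − 6Σd² / [n(n²−1)] = 1 − 6×6 / (5×24) = 1 − 36/120 ≈ 0.700

0.700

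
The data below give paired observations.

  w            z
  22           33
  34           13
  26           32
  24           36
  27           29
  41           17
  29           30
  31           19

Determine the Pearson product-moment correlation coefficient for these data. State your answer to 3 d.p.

-0.854

n = 8, Σw = 234, Σz = 209, Σw² = 7104, Σz² = 5969, Σwz = 5803
nΣwz − ΣwΣz = 46424 − 48906 = -2482
nΣw² − (Σw)² = 56832 − 54756 = 2076; nΣz² − (Σz)² = 47752 − 43681 = 4071
r = -2482 / √(2076 × 4071) = -2482 / 2907.1285 ≈ -0.854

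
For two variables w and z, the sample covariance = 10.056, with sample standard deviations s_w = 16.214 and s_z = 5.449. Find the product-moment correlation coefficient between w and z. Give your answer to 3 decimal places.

0.114

r = Cov(w,z) / (s_w · s_z) = 10.056 / (16.214 × 5.449)
  = 10.056 / 88.3501 ≈ 0.114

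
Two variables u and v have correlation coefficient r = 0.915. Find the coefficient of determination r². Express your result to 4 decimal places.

0.8372

r² = (0.915)² = 0.8372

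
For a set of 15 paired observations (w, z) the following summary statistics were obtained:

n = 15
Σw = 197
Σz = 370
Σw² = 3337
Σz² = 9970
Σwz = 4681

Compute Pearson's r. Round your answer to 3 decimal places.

r = (nΣwz − ΣwΣz) / √[(nΣw² − (Σw)²)(nΣz² − (Σz)²)]
Numerator: 15×4681 − 197×370 = -2675
Denominator: √[(50055 − 38809)(149550 − 136900)] = √[11246 × 12650] = 11927.3593
r = -2675 / 11927.3593 ≈ -0.224

-0.224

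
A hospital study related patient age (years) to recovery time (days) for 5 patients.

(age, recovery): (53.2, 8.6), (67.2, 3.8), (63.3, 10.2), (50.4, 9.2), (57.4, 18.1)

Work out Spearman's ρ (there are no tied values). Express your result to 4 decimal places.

-0.2000

Rank age: 2, 5, 4, 1, 3
Rank recovery: 2, 1, 4, 3, 5
d = rank(age) − rank(recovery): 0, 4, 0, -2, -2; Σd² = 24
ρ = 1 − 6Σd² / [n(n²−1)] = 1 − 6×24 / (5×24) = 1 − 144/120 ≈ -0.2000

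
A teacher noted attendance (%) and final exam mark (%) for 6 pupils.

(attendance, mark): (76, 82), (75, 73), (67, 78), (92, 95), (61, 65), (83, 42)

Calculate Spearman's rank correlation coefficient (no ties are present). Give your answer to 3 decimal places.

0.371

Rank attendance: 4, 3, 2, 6, 1, 5
Rank mark: 5, 3, 4, 6, 2, 1
d = rank(attendance) − rank(mark): -1, 0, -2, 0, -1, 4; Σd² = 22
ρ = 1 − 6Σd² / [n(n²−1)] = 1 − 6×22 / (6×35) = 1 − 132/210 ≈ 0.371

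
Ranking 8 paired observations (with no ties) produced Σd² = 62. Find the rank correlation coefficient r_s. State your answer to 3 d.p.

0.262

ρ = 1 − 6Σd² / [n(n²−1)] = 1 − 6×62 / (8×63)
  = 1 − 372/504 = 1 − 0.7381 ≈ 0.262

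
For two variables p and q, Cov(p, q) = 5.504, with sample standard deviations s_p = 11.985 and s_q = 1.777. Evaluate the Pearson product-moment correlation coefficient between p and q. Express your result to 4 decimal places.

0.2584

r = Cov(p,q) / (s_p · s_q) = 5.504 / (11.985 × 1.777)
  = 5.504 / 21.2973 ≈ 0.2584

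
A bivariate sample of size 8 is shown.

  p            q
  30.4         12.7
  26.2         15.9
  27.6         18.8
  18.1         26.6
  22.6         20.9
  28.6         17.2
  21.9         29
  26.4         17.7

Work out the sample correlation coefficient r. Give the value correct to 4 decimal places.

-0.8766

n = 8, Σp = 201.8, Σq = 158.8, Σp² = 5205.26, Σq² = 3362.04, Σpq = 3869.64
nΣpq − ΣpΣq = 30957.12 − 32045.84 = -1088.72
nΣp² − (Σp)² = 41642.08 − 40723.24 = 918.84; nΣq² − (Σq)² = 26896.32 − 25217.44 = 1678.88
r = -1088.72 / √(918.84 × 1678.88) = -1088.72 / 1242.0234 ≈ -0.8766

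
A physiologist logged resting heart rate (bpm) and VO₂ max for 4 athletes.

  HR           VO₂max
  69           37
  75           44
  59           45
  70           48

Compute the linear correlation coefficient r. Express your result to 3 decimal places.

n = 4, Σx = 273, Σy = 174, Σx² = 18767, Σy² = 7634, Σxy = 11868
nΣxy − ΣxΣy = 47472 − 47502 = -30
nΣx² − (Σx)² = 75068 − 74529 = 539; nΣy² − (Σy)² = 30536 − 30276 = 260
r = -30 / √(539 × 260) = -30 / 374.3528 ≈ -0.080

-0.080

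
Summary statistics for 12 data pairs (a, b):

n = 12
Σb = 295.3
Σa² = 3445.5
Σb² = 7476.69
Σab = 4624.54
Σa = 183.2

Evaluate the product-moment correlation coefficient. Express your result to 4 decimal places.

r = (nΣab − ΣaΣb) / √[(nΣa² − (Σa)²)(nΣb² − (Σb)²)]
Numerator: 12×4624.54 − 183.2×295.3 = 1395.52
Denominator: √[(41346 − 33562.24)(89720.28 − 87202.09)] = √[7783.76 × 2518.19] = 4427.3001
r = 1395.52 / 4427.3001 ≈ 0.3152

0.3152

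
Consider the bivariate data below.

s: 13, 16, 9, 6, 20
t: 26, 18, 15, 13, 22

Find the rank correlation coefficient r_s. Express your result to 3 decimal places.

Rank s: 3, 4, 2, 1, 5
Rank t: 5, 3, 2, 1, 4
d = rank(s) − rank(t): -2, 1, 0, 0, 1; Σd² = 6
ρ = 1 − 6Σd² / [n(n²−1)] = 1 − 6×6 / (5×24) = 1 − 36/120 ≈ 0.700

0.700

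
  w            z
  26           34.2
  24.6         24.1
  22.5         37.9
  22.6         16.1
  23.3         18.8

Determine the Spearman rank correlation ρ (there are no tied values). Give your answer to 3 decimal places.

0.000

Rank w: 5, 4, 1, 2, 3
Rank z: 4, 3, 5, 1, 2
d = rank(w) − rank(z): 1, 1, -4, 1, 1; Σd² = 20
ρ = 1 − 6Σd² / [n(n²−1)] = 1 − 6×20 / (5×24) = 1 − 120/120 ≈ 0.000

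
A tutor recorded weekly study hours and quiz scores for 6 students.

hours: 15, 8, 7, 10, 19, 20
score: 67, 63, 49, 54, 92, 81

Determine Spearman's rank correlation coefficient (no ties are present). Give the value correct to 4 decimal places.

0.8857

Rank hours: 4, 2, 1, 3, 5, 6
Rank score: 4, 3, 1, 2, 6, 5
d = rank(hours) − rank(score): 0, -1, 0, 1, -1, 1; Σd² = 4
ρ = 1 − 6Σd² / [n(n²−1)] = 1 − 6×4 / (6×35) = 1 − 24/210 ≈ 0.8857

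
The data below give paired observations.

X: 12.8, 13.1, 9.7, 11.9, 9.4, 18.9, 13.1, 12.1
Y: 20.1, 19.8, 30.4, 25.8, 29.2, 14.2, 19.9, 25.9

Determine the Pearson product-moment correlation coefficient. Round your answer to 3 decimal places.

-0.918

n = 8, ΣX = 101, ΣY = 185.3, ΣX² = 1334.74, ΣY² = 4506.95, ΣXY = 2235.5
nΣXY − ΣXΣY = 17884 − 18715.3 = -831.3
nΣX² − (ΣX)² = 10677.92 − 10201 = 476.92; nΣY² − (ΣY)² = 36055.6 − 34336.09 = 1719.51
r = -831.3 / √(476.92 × 1719.51) = -831.3 / 905.5765 ≈ -0.918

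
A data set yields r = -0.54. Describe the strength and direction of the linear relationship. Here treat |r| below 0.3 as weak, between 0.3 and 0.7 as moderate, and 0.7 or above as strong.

moderate negative

r = -0.54 < 0 so the relationship is negative.
|r| = 0.54, which falls in the moderate range.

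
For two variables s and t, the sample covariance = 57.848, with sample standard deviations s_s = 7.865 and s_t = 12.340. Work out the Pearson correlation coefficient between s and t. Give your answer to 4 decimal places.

0.5960

r = Cov(s,t) / (s_s · s_t) = 57.848 / (7.865 × 12.340)
  = 57.848 / 97.0541 ≈ 0.5960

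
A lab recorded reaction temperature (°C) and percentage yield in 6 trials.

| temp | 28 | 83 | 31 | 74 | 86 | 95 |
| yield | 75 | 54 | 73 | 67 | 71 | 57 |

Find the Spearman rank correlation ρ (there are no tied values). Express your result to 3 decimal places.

-0.714

Rank temp: 1, 4, 2, 3, 5, 6
Rank yield: 6, 1, 5, 3, 4, 2
d = rank(temp) − rank(yield): -5, 3, -3, 0, 1, 4; Σd² = 60
ρ = 1 − 6Σd² / [n(n²−1)] = 1 − 6×60 / (6×35) = 1 − 360/210 ≈ -0.714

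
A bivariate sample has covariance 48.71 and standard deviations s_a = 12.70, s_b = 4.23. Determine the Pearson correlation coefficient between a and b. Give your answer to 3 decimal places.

r = Cov(a,b) / (s_a · s_b) = 48.71 / (12.70 × 4.23)
  = 48.71 / 53.7210 ≈ 0.907

0.907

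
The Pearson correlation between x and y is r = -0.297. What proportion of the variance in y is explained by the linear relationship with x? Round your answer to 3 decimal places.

r² = (-0.297)² = 0.088

0.088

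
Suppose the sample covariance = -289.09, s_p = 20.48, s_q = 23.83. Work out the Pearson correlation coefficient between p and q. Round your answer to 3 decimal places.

-0.592

r = Cov(p,q) / (s_p · s_q) = -289.09 / (20.48 × 23.83)
  = -289.09 / 488.0384 ≈ -0.592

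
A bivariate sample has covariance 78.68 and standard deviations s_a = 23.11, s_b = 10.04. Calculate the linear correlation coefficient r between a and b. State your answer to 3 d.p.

0.339

r = Cov(a,b) / (s_a · s_b) = 78.68 / (23.11 × 10.04)
  = 78.68 / 232.0244 ≈ 0.339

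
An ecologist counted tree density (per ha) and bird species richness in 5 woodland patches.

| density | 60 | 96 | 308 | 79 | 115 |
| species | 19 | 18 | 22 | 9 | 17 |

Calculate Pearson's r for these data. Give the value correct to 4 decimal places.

0.5757

n = 5, Σx = 658, Σy = 85, Σx² = 127146, Σy² = 1539, Σxy = 12310
nΣxy − ΣxΣy = 61550 − 55930 = 5620
nΣx² − (Σx)² = 635730 − 432964 = 202766; nΣy² − (Σy)² = 7695 − 7225 = 470
r = 5620 / √(202766 × 470) = 5620 / 9762.1729 ≈ 0.5757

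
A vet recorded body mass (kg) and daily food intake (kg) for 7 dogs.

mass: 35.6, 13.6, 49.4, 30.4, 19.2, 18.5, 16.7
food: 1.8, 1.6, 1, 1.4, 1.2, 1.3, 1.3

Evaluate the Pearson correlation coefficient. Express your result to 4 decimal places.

n = 7, Σx = 183.4, Σy = 9.6, Σx² = 5806.62, Σy² = 13.58, Σxy = 246.6
nΣxy − ΣxΣy = 1726.2 − 1760.64 = -34.44
nΣx² − (Σx)² = 40646.34 − 33635.56 = 7010.78; nΣy² − (Σy)² = 95.06 − 92.16 = 2.9
r = -34.44 / √(7010.78 × 2.9) = -34.44 / 142.5877 ≈ -0.2415

-0.2415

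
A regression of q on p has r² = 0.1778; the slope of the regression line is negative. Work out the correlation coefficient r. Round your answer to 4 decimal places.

-0.4217

|r| = √0.1778 = 0.4217
The association is negative, so r = −0.4217.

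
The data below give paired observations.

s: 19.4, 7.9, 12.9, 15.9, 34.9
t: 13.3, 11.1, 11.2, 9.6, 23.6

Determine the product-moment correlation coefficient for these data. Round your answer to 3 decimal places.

0.925

n = 5, Σs = 91, Σt = 68.8, Σs² = 2076, Σt² = 1074.66, Σst = 1466.47
nΣst − ΣsΣt = 7332.35 − 6260.8 = 1071.55
nΣs² − (Σs)² = 10380 − 8281 = 2099; nΣt² − (Σt)² = 5373.3 − 4733.44 = 639.86
r = 1071.55 / √(2099 × 639.86) = 1071.55 / 1158.9073 ≈ 0.925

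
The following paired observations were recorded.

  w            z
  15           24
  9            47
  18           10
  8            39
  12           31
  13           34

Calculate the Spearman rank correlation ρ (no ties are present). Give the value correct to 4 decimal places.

-0.8857

Rank w: 5, 2, 6, 1, 3, 4
Rank z: 2, 6, 1, 5, 3, 4
d = rank(w) − rank(z): 3, -4, 5, -4, 0, 0; Σd² = 66
ρ = 1 − 6Σd² / [n(n²−1)] = 1 − 6×66 / (6×35) = 1 − 396/210 ≈ -0.8857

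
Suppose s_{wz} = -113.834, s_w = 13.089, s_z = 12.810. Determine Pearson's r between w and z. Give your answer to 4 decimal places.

-0.6789

r = Cov(w,z) / (s_w · s_z) = -113.834 / (13.089 × 12.810)
  = -113.834 / 167.6701 ≈ -0.6789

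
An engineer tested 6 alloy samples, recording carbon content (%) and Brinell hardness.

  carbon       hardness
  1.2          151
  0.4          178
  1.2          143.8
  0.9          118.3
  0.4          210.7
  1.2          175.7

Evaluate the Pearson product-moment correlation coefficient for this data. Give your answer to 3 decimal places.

n = 6, Σx = 5.3, Σy = 977.5, Σx² = 5.45, Σy² = 164423.31, Σxy = 826.55
nΣxy − ΣxΣy = 4959.3 − 5180.75 = -221.45
nΣx² − (Σx)² = 32.7 − 28.09 = 4.61; nΣy² − (Σy)² = 986539.86 − 955506.25 = 31033.61
r = -221.45 / √(4.61 × 31033.61) = -221.45 / 378.2393 ≈ -0.585

-0.585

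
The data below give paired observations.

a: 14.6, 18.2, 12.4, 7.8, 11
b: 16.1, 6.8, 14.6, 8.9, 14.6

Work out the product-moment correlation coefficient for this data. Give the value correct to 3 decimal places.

-0.171

n = 5, Σa = 64, Σb = 61, Σa² = 880, Σb² = 810.98, Σab = 769.88
nΣab − ΣaΣb = 3849.4 − 3904 = -54.6
nΣa² − (Σa)² = 4400 − 4096 = 304; nΣb² − (Σb)² = 4054.9 − 3721 = 333.9
r = -54.6 / √(304 × 333.9) = -54.6 / 318.5994 ≈ -0.171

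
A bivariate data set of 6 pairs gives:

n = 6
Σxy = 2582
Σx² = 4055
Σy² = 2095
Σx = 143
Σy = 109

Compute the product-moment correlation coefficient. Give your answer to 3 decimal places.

-0.058

r = (nΣxy − ΣxΣy) / √[(nΣx² − (Σx)²)(nΣy² − (Σy)²)]
Numerator: 6×2582 − 143×109 = -95
Denominator: √[(24330 − 20449)(12570 − 11881)] = √[3881 × 689] = 1635.2397
r = -95 / 1635.2397 ≈ -0.058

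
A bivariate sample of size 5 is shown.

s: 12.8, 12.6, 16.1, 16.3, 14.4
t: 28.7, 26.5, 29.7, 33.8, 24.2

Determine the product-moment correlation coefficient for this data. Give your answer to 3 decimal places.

0.608

n = 5, Σs = 72.2, Σt = 142.9, Σs² = 1054.86, Σt² = 4136.11, Σst = 2078.85
nΣst − ΣsΣt = 10394.25 − 10317.38 = 76.87
nΣs² − (Σs)² = 5274.3 − 5212.84 = 61.46; nΣt² − (Σt)² = 20680.55 − 20420.41 = 260.14
r = 76.87 / √(61.46 × 260.14) = 76.87 / 126.4445 ≈ 0.608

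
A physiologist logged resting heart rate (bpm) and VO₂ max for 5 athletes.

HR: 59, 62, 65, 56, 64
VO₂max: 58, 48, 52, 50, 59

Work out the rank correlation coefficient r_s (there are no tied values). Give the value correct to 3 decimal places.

0.300

Rank HR: 2, 3, 5, 1, 4
Rank VO₂max: 4, 1, 3, 2, 5
d = rank(HR) − rank(VO₂max): -2, 2, 2, -1, -1; Σd² = 14
ρ = 1 − 6Σd² / [n(n²−1)] = 1 − 6×14 / (5×24) = 1 − 84/120 ≈ 0.300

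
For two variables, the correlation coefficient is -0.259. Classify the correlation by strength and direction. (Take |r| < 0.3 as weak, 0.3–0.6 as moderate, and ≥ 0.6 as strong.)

weak negative

r = -0.259 < 0 so the relationship is negative.
|r| = 0.259, which falls in the weak range.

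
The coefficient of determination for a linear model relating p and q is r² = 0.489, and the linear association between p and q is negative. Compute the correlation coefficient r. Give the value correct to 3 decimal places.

-0.699

|r| = √0.489 = 0.699
The association is negative, so r = −0.699.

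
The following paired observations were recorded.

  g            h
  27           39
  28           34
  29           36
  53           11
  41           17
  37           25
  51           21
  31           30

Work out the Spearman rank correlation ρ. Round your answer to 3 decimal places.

-0.952

Rank g: 1, 2, 3, 8, 6, 5, 7, 4
Rank h: 8, 6, 7, 1, 2, 4, 3, 5
d = rank(g) − rank(h): -7, -4, -4, 7, 4, 1, 4, -1; Σd² = 164
ρ = 1 − 6Σd² / [n(n²−1)] = 1 − 6×164 / (8×63) = 1 − 984/504 ≈ -0.952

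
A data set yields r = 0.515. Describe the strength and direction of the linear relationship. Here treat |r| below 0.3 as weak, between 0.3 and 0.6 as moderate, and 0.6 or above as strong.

r = 0.515 > 0 so the relationship is positive.
|r| = 0.515, which falls in the moderate range.

moderate positive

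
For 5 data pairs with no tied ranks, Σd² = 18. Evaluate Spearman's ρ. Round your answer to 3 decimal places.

ρ = 1 − 6Σd² / [n(n²−1)] = 1 − 6×18 / (5×24)
  = 1 − 108/120 = 1 − 0.9000 ≈ 0.100

0.100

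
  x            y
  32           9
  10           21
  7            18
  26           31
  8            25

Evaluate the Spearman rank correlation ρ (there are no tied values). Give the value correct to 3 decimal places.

Rank x: 5, 3, 1, 4, 2
Rank y: 1, 3, 2, 5, 4
d = rank(x) − rank(y): 4, 0, -1, -1, -2; Σd² = 22
ρ = 1 − 6Σd² / [n(n²−1)] = 1 − 6×22 / (5×24) = 1 − 132/120 ≈ -0.100

-0.100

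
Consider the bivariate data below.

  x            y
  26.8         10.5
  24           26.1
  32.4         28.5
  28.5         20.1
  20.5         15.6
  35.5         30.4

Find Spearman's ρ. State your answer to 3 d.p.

0.714

Rank x: 3, 2, 5, 4, 1, 6
Rank y: 1, 4, 5, 3, 2, 6
d = rank(x) − rank(y): 2, -2, 0, 1, -1, 0; Σd² = 10
ρ = 1 − 6Σd² / [n(n²−1)] = 1 − 6×10 / (6×35) = 1 − 60/210 ≈ 0.714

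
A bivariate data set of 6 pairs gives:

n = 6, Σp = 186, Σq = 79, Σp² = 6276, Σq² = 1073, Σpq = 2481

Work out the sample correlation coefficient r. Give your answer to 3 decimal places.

r = (nΣpq − ΣpΣq) / √[(nΣp² − (Σp)²)(nΣq² − (Σq)²)]
Numerator: 6×2481 − 186×79 = 192
Denominator: √[(37656 − 34596)(6438 − 6241)] = √[3060 × 197] = 776.4148
r = 192 / 776.4148 ≈ 0.247

0.247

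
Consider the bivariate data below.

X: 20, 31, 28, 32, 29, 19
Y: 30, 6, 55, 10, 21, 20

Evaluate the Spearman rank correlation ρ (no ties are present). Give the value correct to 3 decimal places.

-0.543

Rank X: 2, 5, 3, 6, 4, 1
Rank Y: 5, 1, 6, 2, 4, 3
d = rank(X) − rank(Y): -3, 4, -3, 4, 0, -2; Σd² = 54
ρ = 1 − 6Σd² / [n(n²−1)] = 1 − 6×54 / (6×35) = 1 − 324/210 ≈ -0.543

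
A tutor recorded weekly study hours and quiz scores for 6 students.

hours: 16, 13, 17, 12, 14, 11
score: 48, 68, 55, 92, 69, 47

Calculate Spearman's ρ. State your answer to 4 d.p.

Rank hours: 5, 3, 6, 2, 4, 1
Rank score: 2, 4, 3, 6, 5, 1
d = rank(hours) − rank(score): 3, -1, 3, -4, -1, 0; Σd² = 36
ρ = 1 − 6Σd² / [n(n²−1)] = 1 − 6×36 / (6×35) = 1 − 216/210 ≈ -0.0286

-0.0286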